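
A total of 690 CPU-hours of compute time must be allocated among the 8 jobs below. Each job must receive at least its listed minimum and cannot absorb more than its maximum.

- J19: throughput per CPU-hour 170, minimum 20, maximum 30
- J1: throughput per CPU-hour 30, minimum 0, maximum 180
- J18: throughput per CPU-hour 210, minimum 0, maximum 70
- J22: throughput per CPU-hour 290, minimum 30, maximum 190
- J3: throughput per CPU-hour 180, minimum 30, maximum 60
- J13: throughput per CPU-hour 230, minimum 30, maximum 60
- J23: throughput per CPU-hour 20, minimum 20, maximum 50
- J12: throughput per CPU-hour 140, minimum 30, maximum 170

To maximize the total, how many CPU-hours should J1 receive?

Meeting every minimum uses 20+0+0+30+30+30+20+30 = 160 CPU-hours, leaving 530.
Highest throughput per CPU-hour first: J22 290 > J13 230 > J18 210 > J3 180 > J19 170 > J12 140 > J1 30 > J23 20.
J22: +160 to 190 (cap) → 370 left.
J13 takes 30 more to reach its cap of 60 → 340 left.
J18: +70 to 70 (cap) → 270 left.
J3 takes 30 more to reach its cap of 60 → 240 left.
J19 takes 10 more to reach its cap of 30 → 230 left.
J12: +140 to 170 (cap) → 90 left.
Only 90 left; J1 takes them to reach 90.

90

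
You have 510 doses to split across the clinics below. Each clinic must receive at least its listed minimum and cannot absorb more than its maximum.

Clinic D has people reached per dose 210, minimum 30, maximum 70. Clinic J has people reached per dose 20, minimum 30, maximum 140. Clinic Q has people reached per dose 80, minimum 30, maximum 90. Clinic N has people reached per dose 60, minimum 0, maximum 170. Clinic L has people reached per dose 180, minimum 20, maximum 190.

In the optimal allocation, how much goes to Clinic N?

Meeting every minimum uses 30+30+30+0+20 = 110 doses, leaving 400.
Highest people reached per dose first: Clinic D 210 > Clinic L 180 > Clinic Q 80 > Clinic N 60 > Clinic J 20.
Clinic D takes 40 more to reach its cap of 70 → 360 left.
Give Clinic L 170 more to hit its cap of 190 → 190 left.
Clinic Q: +60 to 90 (cap) → 130 left.
Clinic N: +130 (room for 170) → 130. Pool exhausted.

130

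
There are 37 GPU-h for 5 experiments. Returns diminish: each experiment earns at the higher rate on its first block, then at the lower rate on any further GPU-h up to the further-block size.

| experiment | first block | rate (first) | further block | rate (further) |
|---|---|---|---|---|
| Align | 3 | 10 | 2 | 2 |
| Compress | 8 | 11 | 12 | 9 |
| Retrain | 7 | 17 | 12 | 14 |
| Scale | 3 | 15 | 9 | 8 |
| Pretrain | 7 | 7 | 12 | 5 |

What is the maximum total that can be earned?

486

Treat each block as its own option and order by rate: Retrain/T1 17 > Scale/T1 15 > Retrain/T2 14 > Compress/T1 11 > Align/T1 10 > Compress/T2 9 > Scale/T2 8 > Pretrain/T1 7 > Pretrain/T2 5 > Align/T2 2.
Retrain/T1 (17): +7 — 30 left.
Scale T1 at 15: fill all 3 — 27 left.
Fill Retrain T2 block (12 at 14) — 15 left.
Compress T1 at 11: fill all 8 — 7 left.
Fill Align T1 block (3 at 10) — 4 left.
Compress/T2: +4 of 12 at 9; pool empty.
Total = 17×7 + 15×3 + 14×12 + 11×8 + 10×3 + 9×4 = 486.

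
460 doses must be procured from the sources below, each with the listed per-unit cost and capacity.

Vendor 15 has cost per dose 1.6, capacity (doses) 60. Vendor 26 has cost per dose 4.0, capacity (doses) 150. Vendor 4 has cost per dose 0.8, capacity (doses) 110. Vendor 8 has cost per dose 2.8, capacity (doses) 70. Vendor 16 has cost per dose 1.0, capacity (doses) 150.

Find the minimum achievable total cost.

Fill from the cheapest source first.
Vendor 4 at 0.8: take all 110 doses — 350 still needed.
Take 150 from Vendor 16 at 1.0 — need 200 more.
Take 60 from Vendor 15 at 1.6 — need 140 more.
Vendor 8 at 2.8: take all 70 doses — 70 still needed.
Vendor 26 (4.0): take the remaining 70 — done.
Cost = 110×0.8 + 150×1.0 + 60×1.6 + 70×2.8 + 70×4.0 = 810.

810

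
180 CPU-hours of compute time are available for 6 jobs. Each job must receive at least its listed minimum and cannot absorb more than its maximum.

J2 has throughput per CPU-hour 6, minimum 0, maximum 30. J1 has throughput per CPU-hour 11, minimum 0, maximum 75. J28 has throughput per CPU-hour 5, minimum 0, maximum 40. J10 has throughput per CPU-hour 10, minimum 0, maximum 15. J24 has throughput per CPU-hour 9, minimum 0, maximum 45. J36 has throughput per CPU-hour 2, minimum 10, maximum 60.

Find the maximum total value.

1605

Meeting every minimum uses 0+0+0+0+0+10 = 10 CPU-hours, leaving 170.
Order the jobs by throughput per CPU-hour: J1 11 > J10 10 > J24 9 > J2 6 > J28 5 > J36 2.
J1 takes 75 more to reach its cap of 75 → 95 left.
J10 takes 15 more to reach its cap of 15 → 80 left.
Give J24 45 more to hit its cap of 45 → 35 left.
J2: +30 to 30 (cap) → 5 left.
J28: +5 (room for 40) → 5. Pool exhausted.
Total = 6×30 + 11×75 + 5×5 + 10×15 + 9×45 + 2×10 = 1605.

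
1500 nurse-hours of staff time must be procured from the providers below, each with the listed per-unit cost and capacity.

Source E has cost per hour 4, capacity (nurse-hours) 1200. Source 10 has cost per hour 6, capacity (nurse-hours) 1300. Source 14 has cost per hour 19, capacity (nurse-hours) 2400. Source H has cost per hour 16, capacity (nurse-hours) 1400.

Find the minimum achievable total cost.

6600

Cheapest first:
Take 1200 from Source E at 4 → need 300 more.
Source 10 (6): take the remaining 300 → done.
Source H, Source 14: unused.
Cost = 1200×4 + 300×6 = 6600.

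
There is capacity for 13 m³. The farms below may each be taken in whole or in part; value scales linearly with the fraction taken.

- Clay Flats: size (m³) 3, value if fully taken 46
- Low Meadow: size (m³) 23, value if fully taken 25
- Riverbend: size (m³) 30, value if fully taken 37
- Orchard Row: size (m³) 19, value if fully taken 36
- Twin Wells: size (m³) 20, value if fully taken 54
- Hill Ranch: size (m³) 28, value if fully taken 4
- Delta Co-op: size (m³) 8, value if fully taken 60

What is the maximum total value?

Sort by value density: Clay Flats 46/3≈15.3, Delta Co-op 60/8≈7.5, Twin Wells 54/20≈2.7, Orchard Row 36/19≈1.89, Riverbend 37/30≈1.23, Low Meadow 25/23≈1.09, Hill Ranch 4/28≈0.143.
All 3 m³ of Clay Flats fit (value 46) — 10 remain.
Delta Co-op: take in full, 8 m³ for value 60 — 2 left.
Only 2 m³ remain; take 2/20 of Twin Wells for value 54×2/20 = 5.4.
Total value = 111.4.

111.4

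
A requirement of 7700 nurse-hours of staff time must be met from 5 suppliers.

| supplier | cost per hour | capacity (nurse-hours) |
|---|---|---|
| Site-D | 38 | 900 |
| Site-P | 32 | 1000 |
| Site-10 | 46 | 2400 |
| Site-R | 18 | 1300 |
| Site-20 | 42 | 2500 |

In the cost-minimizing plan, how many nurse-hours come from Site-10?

2000

Fill from the cheapest supplier first.
Site-R (18): use full 1300 ; 6400 nurse-hours to go.
Take 1000 from Site-P at 32 ; need 5400 more.
Site-D at 38: take all 900 nurse-hours ; 4500 still needed.
Take 2500 from Site-20 at 42 ; need 2000 more.
Site-10 (46): take the remaining 2000 ; done.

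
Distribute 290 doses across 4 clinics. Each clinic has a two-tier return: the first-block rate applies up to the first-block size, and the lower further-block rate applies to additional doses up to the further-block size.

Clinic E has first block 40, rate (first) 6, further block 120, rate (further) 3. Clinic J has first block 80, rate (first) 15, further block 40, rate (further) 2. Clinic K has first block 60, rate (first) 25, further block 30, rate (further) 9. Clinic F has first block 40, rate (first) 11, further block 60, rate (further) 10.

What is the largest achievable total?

4130

Treat each block as its own option and order by rate: Clinic K/tier1 25 > Clinic J/tier1 15 > Clinic F/tier1 11 > Clinic F/tier2 10 > Clinic K/tier2 9 > Clinic E/tier1 6 > Clinic E/tier2 3 > Clinic J/tier2 2.
Fill Clinic K tier1 block (60 at 25) ; 230 left.
Clinic J/tier1 (15): +80 ; 150 left.
Clinic F/tier1 (11): +40 ; 110 left.
Clinic F/tier2 (10): +60 ; 50 left.
Fill Clinic K tier2 block (30 at 9) ; 20 left.
Clinic E/tier1: +20 of 40 at 6; pool empty.
Total = 25×60 + 15×80 + 11×40 + 10×60 + 9×30 + 6×20 = 4130.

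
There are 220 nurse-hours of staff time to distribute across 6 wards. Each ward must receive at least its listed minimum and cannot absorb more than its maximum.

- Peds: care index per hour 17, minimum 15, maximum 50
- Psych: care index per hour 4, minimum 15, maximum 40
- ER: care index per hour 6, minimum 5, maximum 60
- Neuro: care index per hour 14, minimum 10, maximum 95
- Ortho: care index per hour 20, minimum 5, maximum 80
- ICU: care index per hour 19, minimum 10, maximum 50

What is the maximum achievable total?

Meeting every minimum uses 15+15+5+10+5+10 = 60 nurse-hours, leaving 160.
Highest care index per hour first: Ortho 20 > ICU 19 > Peds 17 > Neuro 14 > ER 6 > Psych 4.
Ortho takes 75 more to reach its cap of 80 — 85 left.
ICU: +40 to 50 (cap) — 45 left.
Peds takes 35 more to reach its cap of 50 — 10 left.
Neuro: +10 (room for 85) → 20. Pool exhausted.
Total = 17×50 + 4×15 + 6×5 + 14×20 + 20×80 + 19×50 = 3770.

3770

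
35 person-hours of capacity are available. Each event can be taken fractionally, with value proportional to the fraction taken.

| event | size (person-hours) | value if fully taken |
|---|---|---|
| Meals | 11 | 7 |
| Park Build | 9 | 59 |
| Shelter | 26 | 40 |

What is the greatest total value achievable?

99

Best value per unit of size first: Park Build 59/9≈6.56, Shelter 40/26≈1.54, Meals 7/11≈0.636.
Take all of Park Build (9 person-hours, value 59) — 26 person-hours left.
All 26 person-hours of Shelter fit (value 40) — 0 remain.
Total value = 99.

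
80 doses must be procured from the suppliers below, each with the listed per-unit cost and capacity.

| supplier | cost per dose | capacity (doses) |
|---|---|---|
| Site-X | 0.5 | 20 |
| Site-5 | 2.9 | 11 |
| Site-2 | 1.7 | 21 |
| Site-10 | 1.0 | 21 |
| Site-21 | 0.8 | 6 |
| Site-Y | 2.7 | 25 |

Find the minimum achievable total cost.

Use suppliers in increasing cost order.
Take 20 from Site-X at 0.5 ; need 60 more.
Site-21 at 0.8: take all 6 doses ; 54 still needed.
Take 21 from Site-10 at 1.0 ; need 33 more.
Site-2 (1.7): use full 21 ; 12 doses to go.
Site-Y (2.7): take the remaining 12 ; done.
Site-5: unused.
Cost = 20×0.5 + 6×0.8 + 21×1.0 + 21×1.7 + 12×2.7 = 103.9.

103.9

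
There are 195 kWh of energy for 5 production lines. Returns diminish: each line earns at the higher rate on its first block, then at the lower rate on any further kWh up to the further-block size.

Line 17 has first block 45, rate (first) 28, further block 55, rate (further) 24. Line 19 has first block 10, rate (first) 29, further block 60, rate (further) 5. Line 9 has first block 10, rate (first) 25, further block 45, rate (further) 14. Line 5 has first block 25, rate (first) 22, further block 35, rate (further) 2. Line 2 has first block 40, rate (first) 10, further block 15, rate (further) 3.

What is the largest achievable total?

Order all 10 blocks by rate: Line 19/T1 29 > Line 17/T1 28 > Line 9/T1 25 > Line 17/T2 24 > Line 5/T1 22 > Line 9/T2 14 > Line 2/T1 10 > Line 19/T2 5 > Line 2/T2 3 > Line 5/T2 2.
Line 19 T1 at 29: fill all 10 → 185 left.
Fill Line 17 T1 block (45 at 28) → 140 left.
Line 9 T1 at 25: fill all 10 → 130 left.
Fill Line 17 T2 block (55 at 24) → 75 left.
Fill Line 5 T1 block (25 at 22) → 50 left.
Line 9/T2 (14): +45 → 5 left.
5 remain; put them into Line 2 T1 at 10.
Total = 29×10 + 28×45 + 25×10 + 24×55 + 22×25 + 14×45 + 10×5 = 4350.

4350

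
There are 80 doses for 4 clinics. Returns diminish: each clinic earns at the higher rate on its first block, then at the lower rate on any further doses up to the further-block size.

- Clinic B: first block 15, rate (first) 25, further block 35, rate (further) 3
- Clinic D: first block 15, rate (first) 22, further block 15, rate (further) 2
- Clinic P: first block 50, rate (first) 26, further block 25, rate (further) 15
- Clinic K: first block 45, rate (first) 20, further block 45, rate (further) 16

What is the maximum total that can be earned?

Order all 8 blocks by rate: Clinic P/first 26 > Clinic B/first 25 > Clinic D/first 22 > Clinic K/first 20 > Clinic K/second 16 > Clinic P/second 15 > Clinic B/second 3 > Clinic D/second 2.
Clinic P/first (26): +50 — 30 left.
Clinic B first at 25: fill all 15 — 15 left.
Clinic D first at 22: fill all 15 — 0 left.
Total = 26×50 + 25×15 + 22×15 = 2005.

2005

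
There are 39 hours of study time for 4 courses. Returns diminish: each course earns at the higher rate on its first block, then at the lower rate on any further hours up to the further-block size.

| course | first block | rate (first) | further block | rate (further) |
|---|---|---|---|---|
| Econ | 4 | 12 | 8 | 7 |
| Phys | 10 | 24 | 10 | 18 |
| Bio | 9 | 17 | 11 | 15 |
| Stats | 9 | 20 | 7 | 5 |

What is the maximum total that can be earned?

Order all 8 blocks by rate: Phys/T1 24 > Stats/T1 20 > Phys/T2 18 > Bio/T1 17 > Bio/T2 15 > Econ/T1 12 > Econ/T2 7 > Stats/T2 5.
Phys/T1 (24): +10 ; 29 left.
Fill Stats T1 block (9 at 20) ; 20 left.
Phys/T2 (18): +10 ; 10 left.
Fill Bio T1 block (9 at 17) ; 1 left.
Bio T2 at 15: only 1 left, fill 1.
Total = 24×10 + 20×9 + 18×10 + 17×9 + 15×1 = 768.

768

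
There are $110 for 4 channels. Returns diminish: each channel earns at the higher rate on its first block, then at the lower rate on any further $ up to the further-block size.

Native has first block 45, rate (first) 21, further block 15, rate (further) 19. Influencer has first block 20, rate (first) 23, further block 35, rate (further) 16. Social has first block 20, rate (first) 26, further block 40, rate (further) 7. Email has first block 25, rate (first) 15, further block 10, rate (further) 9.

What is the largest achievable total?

Rank every tier by rate: Social/tier1 26 > Influencer/tier1 23 > Native/tier1 21 > Native/tier2 19 > Influencer/tier2 16 > Email/tier1 15 > Email/tier2 9 > Social/tier2 7.
Social tier1 at 26: fill all 20 → 90 left.
Influencer/tier1 (23): +20 → 70 left.
Fill Native tier1 block (45 at 21) → 25 left.
Native/tier2 (19): +15 → 10 left.
10 remain; put them into Influencer tier2 at 16.
Total = 26×20 + 23×20 + 21×45 + 19×15 + 16×10 = 2370.

2370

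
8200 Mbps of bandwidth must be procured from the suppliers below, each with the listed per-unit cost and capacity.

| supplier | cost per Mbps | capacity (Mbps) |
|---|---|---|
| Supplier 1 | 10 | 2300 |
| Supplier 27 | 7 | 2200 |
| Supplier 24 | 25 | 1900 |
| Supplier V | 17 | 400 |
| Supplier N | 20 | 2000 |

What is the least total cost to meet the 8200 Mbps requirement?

Use suppliers in increasing cost order.
Supplier 27 (7): use full 2200 → 6000 Mbps to go.
Take 2300 from Supplier 1 at 10 → need 3700 more.
Supplier V (17): use full 400 → 3300 Mbps to go.
Take 2000 from Supplier N at 20 → need 1300 more.
Supplier 24 at 25: take 1300 of its 1900 → requirement met.
Cost = 2200×7 + 2300×10 + 400×17 + 2000×20 + 1300×25 = 117700.

117700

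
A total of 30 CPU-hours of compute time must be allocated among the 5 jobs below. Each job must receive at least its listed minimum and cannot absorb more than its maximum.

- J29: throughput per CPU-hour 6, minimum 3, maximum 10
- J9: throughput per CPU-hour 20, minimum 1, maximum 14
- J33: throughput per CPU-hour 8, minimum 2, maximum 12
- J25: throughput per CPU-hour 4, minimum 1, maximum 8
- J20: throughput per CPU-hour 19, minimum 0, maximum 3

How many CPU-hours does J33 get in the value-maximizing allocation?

Meeting every minimum uses 3+1+2+1+0 = 7 CPU-hours, leaving 23.
Order the jobs by throughput per CPU-hour: J9 20 > J20 19 > J33 8 > J29 6 > J25 4.
J9: +13 to 14 (cap) ; 10 left.
J20: +3 to 3 (cap) ; 7 left.
Only 7 left; J33 takes them to reach 9.

9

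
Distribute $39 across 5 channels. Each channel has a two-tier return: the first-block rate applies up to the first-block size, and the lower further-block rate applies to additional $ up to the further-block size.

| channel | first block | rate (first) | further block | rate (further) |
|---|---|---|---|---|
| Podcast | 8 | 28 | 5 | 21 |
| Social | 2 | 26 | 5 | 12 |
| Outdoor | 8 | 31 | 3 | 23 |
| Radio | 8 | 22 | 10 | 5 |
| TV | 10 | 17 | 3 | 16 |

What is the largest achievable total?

959

Treat each block as its own option and order by rate: Outdoor/T1 31 > Podcast/T1 28 > Social/T1 26 > Outdoor/T2 23 > Radio/T1 22 > Podcast/T2 21 > TV/T1 17 > TV/T2 16 > Social/T2 12 > Radio/T2 5.
Outdoor T1 at 31: fill all 8 ; 31 left.
Fill Podcast T1 block (8 at 28) ; 23 left.
Social T1 at 26: fill all 2 ; 21 left.
Fill Outdoor T2 block (3 at 23) ; 18 left.
Fill Radio T1 block (8 at 22) ; 10 left.
Fill Podcast T2 block (5 at 21) ; 5 left.
5 remain; put them into TV T1 at 17.
Total = 31×8 + 28×8 + 26×2 + 23×3 + 22×8 + 21×5 + 17×5 = 959.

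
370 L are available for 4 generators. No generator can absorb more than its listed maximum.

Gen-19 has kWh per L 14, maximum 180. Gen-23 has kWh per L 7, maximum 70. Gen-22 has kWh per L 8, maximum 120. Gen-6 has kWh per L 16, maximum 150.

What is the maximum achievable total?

Order the generators by kWh per L: Gen-6 16 > Gen-19 14 > Gen-22 8 > Gen-23 7.
Gen-6 takes 150 to reach its cap of 150 → 220 left.
Give Gen-19 180 to hit its cap of 180 → 40 left.
Only 40 left; Gen-22 takes them to reach 40.
Total = 14×180 + 8×40 + 16×150 = 5240.

5240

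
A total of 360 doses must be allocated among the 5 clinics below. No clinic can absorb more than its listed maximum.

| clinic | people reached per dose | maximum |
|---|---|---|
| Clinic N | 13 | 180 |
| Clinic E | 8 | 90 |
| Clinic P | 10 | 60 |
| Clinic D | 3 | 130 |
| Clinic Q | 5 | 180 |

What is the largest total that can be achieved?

3810

Highest people reached per dose first: Clinic N 13 > Clinic P 10 > Clinic E 8 > Clinic Q 5 > Clinic D 3.
Give Clinic N 180 to hit its cap of 180 → 180 left.
Give Clinic P 60 to hit its cap of 60 → 120 left.
Give Clinic E 90 to hit its cap of 90 → 30 left.
Clinic Q: +30 (room for 180) → 30. Pool exhausted.
Total = 13×180 + 8×90 + 10×60 + 5×30 = 3810.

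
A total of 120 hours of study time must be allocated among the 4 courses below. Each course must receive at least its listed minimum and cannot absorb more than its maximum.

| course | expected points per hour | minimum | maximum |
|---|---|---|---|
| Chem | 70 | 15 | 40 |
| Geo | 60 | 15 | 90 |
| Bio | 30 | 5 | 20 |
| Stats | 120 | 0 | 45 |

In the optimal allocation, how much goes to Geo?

Meeting every minimum uses 15+15+5+0 = 35 hours, leaving 85.
Order the courses by expected points per hour: Stats 120 > Chem 70 > Geo 60 > Bio 30.
Stats: +45 to 45 (cap) → 40 left.
Chem: +25 to 40 (cap) → 15 left.
Geo: +15 (room for 75) → 30. Pool exhausted.

30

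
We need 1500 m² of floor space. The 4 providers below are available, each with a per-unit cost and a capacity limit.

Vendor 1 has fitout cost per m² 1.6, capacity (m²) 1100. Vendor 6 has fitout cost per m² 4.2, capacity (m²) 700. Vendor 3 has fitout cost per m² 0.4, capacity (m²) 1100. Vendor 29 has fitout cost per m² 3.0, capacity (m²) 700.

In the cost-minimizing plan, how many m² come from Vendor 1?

400

Cheapest first:
Vendor 3 (0.4): use full 1100 ; 400 m² to go.
Vendor 1 (1.6): take the remaining 400 ; done.
Vendor 29, Vendor 6: unused.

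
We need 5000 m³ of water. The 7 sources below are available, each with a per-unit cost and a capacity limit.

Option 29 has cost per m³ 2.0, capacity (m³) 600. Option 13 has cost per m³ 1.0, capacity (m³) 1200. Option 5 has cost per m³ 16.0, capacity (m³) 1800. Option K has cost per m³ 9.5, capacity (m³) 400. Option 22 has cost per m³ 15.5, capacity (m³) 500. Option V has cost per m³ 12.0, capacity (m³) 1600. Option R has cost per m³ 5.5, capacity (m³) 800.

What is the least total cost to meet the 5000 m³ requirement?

Use sources in increasing cost order.
Take 1200 from Option 13 at 1.0 — need 3800 more.
Option 29 (2.0): use full 600 — 3200 m³ to go.
Option R at 5.5: take all 800 m³ — 2400 still needed.
Option K (9.5): use full 400 — 2000 m³ to go.
Option V at 12.0: take all 1600 m³ — 400 still needed.
Option 22 (15.5): take the remaining 400 — done.
Option 5: unused.
Cost = 1200×1.0 + 600×2.0 + 800×5.5 + 400×9.5 + 1600×12.0 + 400×15.5 = 36000.

36000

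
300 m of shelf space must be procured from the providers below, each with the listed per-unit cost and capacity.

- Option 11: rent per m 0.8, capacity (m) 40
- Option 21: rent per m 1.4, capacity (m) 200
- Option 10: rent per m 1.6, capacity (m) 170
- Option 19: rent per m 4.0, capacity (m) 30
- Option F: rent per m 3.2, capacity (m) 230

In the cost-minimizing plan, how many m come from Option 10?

60

Use providers in increasing cost order.
Option 11 (0.8): use full 40 → 260 m to go.
Take 200 from Option 21 at 1.4 → need 60 more.
Option 10 (1.6): take the remaining 60 → done.
Option F, Option 19: unused.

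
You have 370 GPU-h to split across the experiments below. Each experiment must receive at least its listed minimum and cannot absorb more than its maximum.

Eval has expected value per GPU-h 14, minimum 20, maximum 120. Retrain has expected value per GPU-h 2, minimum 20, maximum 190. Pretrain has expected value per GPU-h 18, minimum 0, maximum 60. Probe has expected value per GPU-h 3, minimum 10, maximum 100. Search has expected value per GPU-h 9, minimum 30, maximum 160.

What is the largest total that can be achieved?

4270

Meeting every minimum uses 20+20+0+10+30 = 80 GPU-h, leaving 290.
Rank by expected value per GPU-h: Pretrain 18 > Eval 14 > Search 9 > Probe 3 > Retrain 2.
Pretrain: +60 to 60 (cap) — 230 left.
Eval: +100 to 120 (cap) — 130 left.
Give Search 130 more to hit its cap of 160 — 0 left.
Total = 14×120 + 2×20 + 18×60 + 3×10 + 9×160 = 4270.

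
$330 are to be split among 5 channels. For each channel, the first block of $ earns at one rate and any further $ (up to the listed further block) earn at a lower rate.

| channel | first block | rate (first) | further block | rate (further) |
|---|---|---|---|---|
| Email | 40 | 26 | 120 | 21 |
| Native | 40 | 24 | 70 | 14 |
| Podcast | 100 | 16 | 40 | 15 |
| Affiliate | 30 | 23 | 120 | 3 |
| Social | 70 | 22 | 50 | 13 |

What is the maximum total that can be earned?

Rank every tier by rate: Email/first 26 > Native/first 24 > Affiliate/first 23 > Social/first 22 > Email/second 21 > Podcast/first 16 > Podcast/second 15 > Native/second 14 > Social/second 13 > Affiliate/second 3.
Email/first (26): +40 → 290 left.
Native first at 24: fill all 40 → 250 left.
Affiliate/first (23): +30 → 220 left.
Social first at 22: fill all 70 → 150 left.
Email second at 21: fill all 120 → 30 left.
30 remain; put them into Podcast first at 16.
Total = 26×40 + 24×40 + 23×30 + 22×70 + 21×120 + 16×30 = 7230.

7230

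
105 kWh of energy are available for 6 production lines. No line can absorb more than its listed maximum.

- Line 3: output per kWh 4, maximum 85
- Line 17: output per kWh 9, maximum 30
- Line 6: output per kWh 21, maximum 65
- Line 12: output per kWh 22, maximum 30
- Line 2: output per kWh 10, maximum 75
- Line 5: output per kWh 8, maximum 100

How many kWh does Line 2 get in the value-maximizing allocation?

Order the production lines by output per kWh: Line 12 22 > Line 6 21 > Line 2 10 > Line 17 9 > Line 5 8 > Line 3 4.
Give Line 12 30 to hit its cap of 30 ; 75 left.
Line 6 takes 65 to reach its cap of 65 ; 10 left.
Line 2: +10 (room for 75) → 10. Pool exhausted.

10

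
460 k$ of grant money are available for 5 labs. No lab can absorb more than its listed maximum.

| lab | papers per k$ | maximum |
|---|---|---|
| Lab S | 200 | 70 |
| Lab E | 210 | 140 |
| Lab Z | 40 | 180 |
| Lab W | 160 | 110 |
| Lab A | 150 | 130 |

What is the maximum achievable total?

80900

Rank by papers per k$: Lab E 210 > Lab S 200 > Lab W 160 > Lab A 150 > Lab Z 40.
Lab E: +140 to 140 (cap) — 320 left.
Lab S takes 70 to reach its cap of 70 — 250 left.
Give Lab W 110 to hit its cap of 110 — 140 left.
Lab A takes 130 to reach its cap of 130 — 10 left.
Only 10 left; Lab Z takes them to reach 10.
Total = 200×70 + 210×140 + 40×10 + 160×110 + 150×130 = 80900.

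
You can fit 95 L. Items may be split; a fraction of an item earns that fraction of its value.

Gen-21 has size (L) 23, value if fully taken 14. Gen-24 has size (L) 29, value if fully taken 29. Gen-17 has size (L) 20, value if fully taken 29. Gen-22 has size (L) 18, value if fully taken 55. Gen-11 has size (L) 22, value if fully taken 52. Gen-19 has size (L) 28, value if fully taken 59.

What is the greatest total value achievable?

Rank by value-to-size ratio: Gen-22 55/18≈3.06, Gen-11 52/22≈2.36, Gen-19 59/28≈2.11, Gen-17 29/20≈1.45, Gen-24 29/29≈1, Gen-21 14/23≈0.609.
All 18 L of Gen-22 fit (value 55) ; 77 remain.
Take all of Gen-11 (22 L, value 52) ; 55 L left.
All 28 L of Gen-19 fit (value 59) ; 27 remain.
Take all of Gen-17 (20 L, value 29) ; 7 L left.
7 L left: a 7/29 share of Gen-24 gives 29×7/29 = 7.
Total value = 202.

202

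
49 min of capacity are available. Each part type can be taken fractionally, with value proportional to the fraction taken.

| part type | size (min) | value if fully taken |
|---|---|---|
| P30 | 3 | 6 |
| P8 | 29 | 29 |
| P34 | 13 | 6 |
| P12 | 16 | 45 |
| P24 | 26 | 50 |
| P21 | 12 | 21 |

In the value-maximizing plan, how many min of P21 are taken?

Best value per unit of size first: P12 45/16≈2.81, P30 6/3≈2, P24 50/26≈1.92, P21 21/12≈1.75, P8 29/29≈1, P34 6/13≈0.462.
Take all of P12 (16 min, value 45) — 33 min left.
All 3 min of P30 fit (value 6) — 30 remain.
P24: take in full, 26 min for value 50 — 4 left.
Fill the last 4 min with part of P21: 4/12 of it earns 7.

4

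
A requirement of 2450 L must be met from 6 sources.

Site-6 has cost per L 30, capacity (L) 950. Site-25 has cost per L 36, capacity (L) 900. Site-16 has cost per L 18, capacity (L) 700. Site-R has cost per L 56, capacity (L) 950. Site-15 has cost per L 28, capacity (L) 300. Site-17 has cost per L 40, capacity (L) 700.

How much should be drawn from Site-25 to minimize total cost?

Use sources in increasing cost order.
Take 700 from Site-16 at 18 → need 1750 more.
Take 300 from Site-15 at 28 → need 1450 more.
Site-6 (30): use full 950 → 500 L to go.
Site-25 at 36: take 500 of its 900 → requirement met.
Site-17, Site-R: unused.

500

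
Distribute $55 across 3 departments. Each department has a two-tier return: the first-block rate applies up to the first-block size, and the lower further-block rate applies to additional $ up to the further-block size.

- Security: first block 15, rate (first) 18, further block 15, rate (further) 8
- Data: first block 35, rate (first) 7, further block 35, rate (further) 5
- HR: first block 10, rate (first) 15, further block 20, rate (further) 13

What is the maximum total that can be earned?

760

Treat each block as its own option and order by rate: Security/tier1 18 > HR/tier1 15 > HR/tier2 13 > Security/tier2 8 > Data/tier1 7 > Data/tier2 5.
Security/tier1 (18): +15 → 40 left.
HR/tier1 (15): +10 → 30 left.
HR/tier2 (13): +20 → 10 left.
Security tier2 at 8: only 10 left, fill 10.
Total = 18×15 + 15×10 + 13×20 + 8×10 = 760.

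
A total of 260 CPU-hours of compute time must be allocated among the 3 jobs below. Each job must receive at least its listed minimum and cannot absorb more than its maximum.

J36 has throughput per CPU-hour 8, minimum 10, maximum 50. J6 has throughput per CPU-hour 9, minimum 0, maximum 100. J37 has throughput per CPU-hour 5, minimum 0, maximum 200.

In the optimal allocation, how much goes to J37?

Meeting every minimum uses 10+0+0 = 10 CPU-hours, leaving 250.
Rank by throughput per CPU-hour: J6 9 > J36 8 > J37 5.
J6 takes 100 more to reach its cap of 100 → 150 left.
Give J36 40 more to hit its cap of 50 → 110 left.
J37 has room for 200 more but only 110 remain, so it gets 110.

110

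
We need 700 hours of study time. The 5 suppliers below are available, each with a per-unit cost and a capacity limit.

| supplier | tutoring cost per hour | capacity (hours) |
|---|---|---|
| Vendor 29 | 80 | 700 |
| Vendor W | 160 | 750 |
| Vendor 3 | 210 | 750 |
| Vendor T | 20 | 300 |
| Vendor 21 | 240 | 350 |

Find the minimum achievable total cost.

Use suppliers in increasing cost order.
Vendor T (20): use full 300 ; 400 hours to go.
Vendor 29 (80): take the remaining 400 ; done.
Vendor W, Vendor 3, Vendor 21: unused.
Cost = 300×20 + 400×80 = 38000.

38000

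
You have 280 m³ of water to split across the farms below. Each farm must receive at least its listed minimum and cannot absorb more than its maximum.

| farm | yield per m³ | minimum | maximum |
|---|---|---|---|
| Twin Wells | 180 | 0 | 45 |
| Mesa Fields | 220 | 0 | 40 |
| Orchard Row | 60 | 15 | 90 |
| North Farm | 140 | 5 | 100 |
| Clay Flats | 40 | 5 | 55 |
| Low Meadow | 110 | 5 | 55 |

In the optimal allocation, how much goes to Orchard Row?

35

Meeting every minimum uses 0+0+15+5+5+5 = 30 m³, leaving 250.
Highest yield per m³ first: Mesa Fields 220 > Twin Wells 180 > North Farm 140 > Low Meadow 110 > Orchard Row 60 > Clay Flats 40.
Mesa Fields takes 40 more to reach its cap of 40 ; 210 left.
Twin Wells takes 45 more to reach its cap of 45 ; 165 left.
North Farm: +95 to 100 (cap) ; 70 left.
Low Meadow: +50 to 55 (cap) ; 20 left.
Orchard Row has room for 75 more but only 20 remain, so it gets 35.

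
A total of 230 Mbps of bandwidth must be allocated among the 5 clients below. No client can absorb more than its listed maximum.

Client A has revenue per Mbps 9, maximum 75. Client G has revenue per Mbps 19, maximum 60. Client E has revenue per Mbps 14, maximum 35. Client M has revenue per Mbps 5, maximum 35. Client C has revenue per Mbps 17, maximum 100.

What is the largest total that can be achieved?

Rank by revenue per Mbps: Client G 19 > Client C 17 > Client E 14 > Client A 9 > Client M 5.
Give Client G 60 to hit its cap of 60 — 170 left.
Give Client C 100 to hit its cap of 100 — 70 left.
Give Client E 35 to hit its cap of 35 — 35 left.
Client A: +35 (room for 75) → 35. Pool exhausted.
Total = 9×35 + 19×60 + 14×35 + 17×100 = 3645.

3645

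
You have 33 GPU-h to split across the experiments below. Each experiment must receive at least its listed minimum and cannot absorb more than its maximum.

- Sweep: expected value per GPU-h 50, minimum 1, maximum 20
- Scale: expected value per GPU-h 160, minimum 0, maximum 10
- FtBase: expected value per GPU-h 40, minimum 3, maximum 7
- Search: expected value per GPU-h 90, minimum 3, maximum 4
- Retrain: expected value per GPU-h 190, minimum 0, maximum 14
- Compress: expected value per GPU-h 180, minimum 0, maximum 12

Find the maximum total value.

5260

Meeting every minimum uses 1+0+3+3+0+0 = 7 GPU-h, leaving 26.
Order the experiments by expected value per GPU-h: Retrain 190 > Compress 180 > Scale 160 > Search 90 > Sweep 50 > FtBase 40.
Retrain takes 14 more to reach its cap of 14 — 12 left.
Give Compress 12 more to hit its cap of 12 — 0 left.
Total = 50×1 + 40×3 + 90×3 + 190×14 + 180×12 = 5260.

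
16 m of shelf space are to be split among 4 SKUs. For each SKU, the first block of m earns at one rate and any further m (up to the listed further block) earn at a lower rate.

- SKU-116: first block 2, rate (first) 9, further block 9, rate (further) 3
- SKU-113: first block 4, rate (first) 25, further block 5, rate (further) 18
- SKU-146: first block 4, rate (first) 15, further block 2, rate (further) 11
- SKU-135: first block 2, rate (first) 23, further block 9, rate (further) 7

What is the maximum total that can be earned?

Order all 8 blocks by rate: SKU-113/first 25 > SKU-135/first 23 > SKU-113/second 18 > SKU-146/first 15 > SKU-146/second 11 > SKU-116/first 9 > SKU-135/second 7 > SKU-116/second 3.
SKU-113 first at 25: fill all 4 → 12 left.
Fill SKU-135 first block (2 at 23) → 10 left.
SKU-113 second at 18: fill all 5 → 5 left.
SKU-146 first at 15: fill all 4 → 1 left.
SKU-146/second: +1 of 2 at 11; pool empty.
Total = 25×4 + 23×2 + 18×5 + 15×4 + 11×1 = 307.

307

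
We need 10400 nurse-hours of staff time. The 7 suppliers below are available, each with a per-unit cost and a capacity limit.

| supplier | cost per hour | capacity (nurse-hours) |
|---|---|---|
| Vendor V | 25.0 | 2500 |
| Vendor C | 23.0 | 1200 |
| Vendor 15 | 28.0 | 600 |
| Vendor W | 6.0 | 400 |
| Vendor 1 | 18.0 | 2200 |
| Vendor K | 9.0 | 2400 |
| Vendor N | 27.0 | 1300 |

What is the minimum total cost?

200000

Cheapest first:
Take 400 from Vendor W at 6.0 — need 10000 more.
Take 2400 from Vendor K at 9.0 — need 7600 more.
Take 2200 from Vendor 1 at 18.0 — need 5400 more.
Vendor C at 23.0: take all 1200 nurse-hours — 4200 still needed.
Vendor V at 25.0: take all 2500 nurse-hours — 1700 still needed.
Vendor N at 27.0: take all 1300 nurse-hours — 400 still needed.
Vendor 15 (28.0): take the remaining 400 — done.
Cost = 400×6.0 + 2400×9.0 + 2200×18.0 + 1200×23.0 + 2500×25.0 + 1300×27.0 + 400×28.0 = 200000.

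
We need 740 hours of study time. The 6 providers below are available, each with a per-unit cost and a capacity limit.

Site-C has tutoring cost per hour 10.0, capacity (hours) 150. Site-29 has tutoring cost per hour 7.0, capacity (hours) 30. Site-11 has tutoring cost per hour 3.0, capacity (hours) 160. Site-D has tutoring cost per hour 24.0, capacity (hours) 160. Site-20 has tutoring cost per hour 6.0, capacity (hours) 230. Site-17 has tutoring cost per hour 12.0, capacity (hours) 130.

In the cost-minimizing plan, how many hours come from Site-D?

40

Use providers in increasing cost order.
Take 160 from Site-11 at 3.0 — need 580 more.
Site-20 (6.0): use full 230 — 350 hours to go.
Take 30 from Site-29 at 7.0 — need 320 more.
Take 150 from Site-C at 10.0 — need 170 more.
Site-17 at 12.0: take all 130 hours — 40 still needed.
Site-D (24.0): take the remaining 40 — done.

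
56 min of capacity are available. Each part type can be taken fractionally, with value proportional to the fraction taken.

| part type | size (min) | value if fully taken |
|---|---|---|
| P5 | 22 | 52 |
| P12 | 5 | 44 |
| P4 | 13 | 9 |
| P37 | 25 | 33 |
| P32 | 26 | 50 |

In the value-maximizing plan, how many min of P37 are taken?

3

Sort by value density: P12 44/5≈8.8, P5 52/22≈2.36, P32 50/26≈1.92, P37 33/25≈1.32, P4 9/13≈0.692.
P12: take in full, 5 min for value 44 ; 51 left.
Take all of P5 (22 min, value 52) ; 29 min left.
All 26 min of P32 fit (value 50) ; 3 remain.
Fill the last 3 min with part of P37: 3/25 of it earns 3.96.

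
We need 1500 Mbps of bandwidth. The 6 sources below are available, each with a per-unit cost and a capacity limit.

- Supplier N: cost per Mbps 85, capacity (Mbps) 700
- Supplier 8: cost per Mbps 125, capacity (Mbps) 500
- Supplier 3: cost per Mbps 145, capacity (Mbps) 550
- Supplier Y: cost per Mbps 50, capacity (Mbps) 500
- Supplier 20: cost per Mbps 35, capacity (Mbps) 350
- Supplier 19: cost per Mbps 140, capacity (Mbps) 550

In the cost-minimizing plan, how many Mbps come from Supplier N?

650

Fill from the cheapest source first.
Supplier 20 at 35: take all 350 Mbps ; 1150 still needed.
Supplier Y at 50: take all 500 Mbps ; 650 still needed.
Supplier N at 85: take 650 of its 700 ; requirement met.
Supplier 8, Supplier 19, Supplier 3: unused.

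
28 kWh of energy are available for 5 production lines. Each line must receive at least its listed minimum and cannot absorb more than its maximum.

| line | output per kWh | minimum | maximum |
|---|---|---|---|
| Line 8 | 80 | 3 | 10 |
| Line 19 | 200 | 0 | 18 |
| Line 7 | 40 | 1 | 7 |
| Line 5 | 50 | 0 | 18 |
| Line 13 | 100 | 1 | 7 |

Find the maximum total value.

4480

Meeting every minimum uses 3+0+1+0+1 = 5 kWh, leaving 23.
Order the production lines by output per kWh: Line 19 200 > Line 13 100 > Line 8 80 > Line 5 50 > Line 7 40.
Line 19 takes 18 more to reach its cap of 18 — 5 left.
Line 13 has room for 6 more but only 5 remain, so it gets 6.
Total = 80×3 + 200×18 + 40×1 + 100×6 = 4480.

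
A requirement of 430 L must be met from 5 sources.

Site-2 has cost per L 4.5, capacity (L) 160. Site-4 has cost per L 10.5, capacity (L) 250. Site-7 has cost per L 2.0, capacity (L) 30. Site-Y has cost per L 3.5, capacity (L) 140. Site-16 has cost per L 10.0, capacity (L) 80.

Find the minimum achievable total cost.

2280

Use sources in increasing cost order.
Take 30 from Site-7 at 2.0 ; need 400 more.
Site-Y at 3.5: take all 140 L ; 260 still needed.
Site-2 (4.5): use full 160 ; 100 L to go.
Site-16 (10.0): use full 80 ; 20 L to go.
Site-4 at 10.5: take 20 of its 250 ; requirement met.
Cost = 30×2.0 + 140×3.5 + 160×4.5 + 80×10.0 + 20×10.5 = 2280.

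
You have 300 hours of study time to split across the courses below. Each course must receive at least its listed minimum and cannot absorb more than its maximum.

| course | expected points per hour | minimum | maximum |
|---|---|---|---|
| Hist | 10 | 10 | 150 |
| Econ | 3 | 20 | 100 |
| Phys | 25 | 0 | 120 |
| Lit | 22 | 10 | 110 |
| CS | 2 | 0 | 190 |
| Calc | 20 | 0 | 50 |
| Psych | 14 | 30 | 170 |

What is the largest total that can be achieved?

6200

Meeting every minimum uses 10+20+0+10+0+0+30 = 70 hours, leaving 230.
Order the courses by expected points per hour: Phys 25 > Lit 22 > Calc 20 > Psych 14 > Hist 10 > Econ 3 > CS 2.
Give Phys 120 more to hit its cap of 120 ; 110 left.
Lit: +100 to 110 (cap) ; 10 left.
Calc has room for 50 more but only 10 remain, so it gets 10.
Total = 10×10 + 3×20 + 25×120 + 22×110 + 20×10 + 14×30 = 6200.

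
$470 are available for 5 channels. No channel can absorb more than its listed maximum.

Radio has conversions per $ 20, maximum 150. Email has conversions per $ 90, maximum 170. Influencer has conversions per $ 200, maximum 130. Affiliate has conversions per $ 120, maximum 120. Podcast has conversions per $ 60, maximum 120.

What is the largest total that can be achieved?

Order the channels by conversions per $: Influencer 200 > Affiliate 120 > Email 90 > Podcast 60 > Radio 20.
Give Influencer 130 to hit its cap of 130 → 340 left.
Give Affiliate 120 to hit its cap of 120 → 220 left.
Email: +170 to 170 (cap) → 50 left.
Podcast has room for 120 but only 50 remain, so it gets 50.
Total = 90×170 + 200×130 + 120×120 + 60×50 = 58700.

58700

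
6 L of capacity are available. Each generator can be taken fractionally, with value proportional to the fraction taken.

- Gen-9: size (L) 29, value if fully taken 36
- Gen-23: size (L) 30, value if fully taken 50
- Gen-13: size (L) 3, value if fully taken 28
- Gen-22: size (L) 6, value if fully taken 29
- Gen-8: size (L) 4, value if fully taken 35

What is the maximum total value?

54.25

Best value per unit of size first: Gen-13 28/3≈9.33, Gen-8 35/4≈8.75, Gen-22 29/6≈4.83, Gen-23 50/30≈1.67, Gen-9 36/29≈1.24.
Take all of Gen-13 (3 L, value 28) — 3 L left.
Only 3 L remain; take 3/4 of Gen-8 for value 35×3/4 = 26.25.
Total value = 54.25.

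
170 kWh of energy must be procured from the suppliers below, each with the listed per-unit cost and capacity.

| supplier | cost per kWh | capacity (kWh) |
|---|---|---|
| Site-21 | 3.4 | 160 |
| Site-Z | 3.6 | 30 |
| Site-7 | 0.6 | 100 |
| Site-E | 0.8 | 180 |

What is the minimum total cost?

116

Use suppliers in increasing cost order.
Take 100 from Site-7 at 0.6 — need 70 more.
Site-E (0.8): take the remaining 70 — done.
Site-21, Site-Z: unused.
Cost = 100×0.6 + 70×0.8 = 116.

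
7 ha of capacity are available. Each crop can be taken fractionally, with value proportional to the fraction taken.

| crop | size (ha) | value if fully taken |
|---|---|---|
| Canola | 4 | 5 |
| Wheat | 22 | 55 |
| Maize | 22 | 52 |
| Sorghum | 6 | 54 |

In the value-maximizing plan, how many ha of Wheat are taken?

Rank by value-to-size ratio: Sorghum 54/6≈9, Wheat 55/22≈2.5, Maize 52/22≈2.36, Canola 5/4≈1.25.
Take all of Sorghum (6 ha, value 54) → 1 ha left.
1 ha left: a 1/22 share of Wheat gives 55×1/22 = 2.5.

1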